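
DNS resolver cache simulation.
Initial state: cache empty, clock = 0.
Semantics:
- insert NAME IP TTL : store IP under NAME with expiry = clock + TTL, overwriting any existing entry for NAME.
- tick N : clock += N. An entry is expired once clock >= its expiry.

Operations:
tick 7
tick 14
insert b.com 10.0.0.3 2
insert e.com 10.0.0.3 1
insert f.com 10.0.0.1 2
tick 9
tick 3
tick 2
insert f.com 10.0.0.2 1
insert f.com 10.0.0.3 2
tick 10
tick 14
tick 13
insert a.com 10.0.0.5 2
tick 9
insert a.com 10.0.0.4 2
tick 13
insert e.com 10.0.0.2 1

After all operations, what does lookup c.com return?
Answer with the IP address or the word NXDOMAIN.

Answer: NXDOMAIN

Derivation:
Op 1: tick 7 -> clock=7.
Op 2: tick 14 -> clock=21.
Op 3: insert b.com -> 10.0.0.3 (expiry=21+2=23). clock=21
Op 4: insert e.com -> 10.0.0.3 (expiry=21+1=22). clock=21
Op 5: insert f.com -> 10.0.0.1 (expiry=21+2=23). clock=21
Op 6: tick 9 -> clock=30. purged={b.com,e.com,f.com}
Op 7: tick 3 -> clock=33.
Op 8: tick 2 -> clock=35.
Op 9: insert f.com -> 10.0.0.2 (expiry=35+1=36). clock=35
Op 10: insert f.com -> 10.0.0.3 (expiry=35+2=37). clock=35
Op 11: tick 10 -> clock=45. purged={f.com}
Op 12: tick 14 -> clock=59.
Op 13: tick 13 -> clock=72.
Op 14: insert a.com -> 10.0.0.5 (expiry=72+2=74). clock=72
Op 15: tick 9 -> clock=81. purged={a.com}
Op 16: insert a.com -> 10.0.0.4 (expiry=81+2=83). clock=81
Op 17: tick 13 -> clock=94. purged={a.com}
Op 18: insert e.com -> 10.0.0.2 (expiry=94+1=95). clock=94
lookup c.com: not in cache (expired or never inserted)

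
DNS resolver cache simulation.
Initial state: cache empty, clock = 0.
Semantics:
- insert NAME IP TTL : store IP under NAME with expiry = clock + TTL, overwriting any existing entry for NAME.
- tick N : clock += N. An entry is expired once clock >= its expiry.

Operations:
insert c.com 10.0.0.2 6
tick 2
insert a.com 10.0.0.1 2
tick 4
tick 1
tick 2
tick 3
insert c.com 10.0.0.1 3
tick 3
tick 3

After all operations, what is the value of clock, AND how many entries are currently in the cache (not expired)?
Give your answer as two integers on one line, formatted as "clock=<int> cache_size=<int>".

Answer: clock=18 cache_size=0

Derivation:
Op 1: insert c.com -> 10.0.0.2 (expiry=0+6=6). clock=0
Op 2: tick 2 -> clock=2.
Op 3: insert a.com -> 10.0.0.1 (expiry=2+2=4). clock=2
Op 4: tick 4 -> clock=6. purged={a.com,c.com}
Op 5: tick 1 -> clock=7.
Op 6: tick 2 -> clock=9.
Op 7: tick 3 -> clock=12.
Op 8: insert c.com -> 10.0.0.1 (expiry=12+3=15). clock=12
Op 9: tick 3 -> clock=15. purged={c.com}
Op 10: tick 3 -> clock=18.
Final clock = 18
Final cache (unexpired): {} -> size=0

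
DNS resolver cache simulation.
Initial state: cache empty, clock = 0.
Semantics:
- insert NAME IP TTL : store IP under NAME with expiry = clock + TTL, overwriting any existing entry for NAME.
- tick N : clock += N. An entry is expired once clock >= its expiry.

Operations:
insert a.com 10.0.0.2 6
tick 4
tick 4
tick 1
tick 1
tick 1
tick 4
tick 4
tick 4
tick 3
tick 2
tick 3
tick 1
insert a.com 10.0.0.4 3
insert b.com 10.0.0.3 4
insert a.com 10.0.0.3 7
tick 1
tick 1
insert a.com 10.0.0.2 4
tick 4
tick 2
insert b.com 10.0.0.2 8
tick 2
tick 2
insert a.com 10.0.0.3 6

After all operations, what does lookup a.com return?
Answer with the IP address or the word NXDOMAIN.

Op 1: insert a.com -> 10.0.0.2 (expiry=0+6=6). clock=0
Op 2: tick 4 -> clock=4.
Op 3: tick 4 -> clock=8. purged={a.com}
Op 4: tick 1 -> clock=9.
Op 5: tick 1 -> clock=10.
Op 6: tick 1 -> clock=11.
Op 7: tick 4 -> clock=15.
Op 8: tick 4 -> clock=19.
Op 9: tick 4 -> clock=23.
Op 10: tick 3 -> clock=26.
Op 11: tick 2 -> clock=28.
Op 12: tick 3 -> clock=31.
Op 13: tick 1 -> clock=32.
Op 14: insert a.com -> 10.0.0.4 (expiry=32+3=35). clock=32
Op 15: insert b.com -> 10.0.0.3 (expiry=32+4=36). clock=32
Op 16: insert a.com -> 10.0.0.3 (expiry=32+7=39). clock=32
Op 17: tick 1 -> clock=33.
Op 18: tick 1 -> clock=34.
Op 19: insert a.com -> 10.0.0.2 (expiry=34+4=38). clock=34
Op 20: tick 4 -> clock=38. purged={a.com,b.com}
Op 21: tick 2 -> clock=40.
Op 22: insert b.com -> 10.0.0.2 (expiry=40+8=48). clock=40
Op 23: tick 2 -> clock=42.
Op 24: tick 2 -> clock=44.
Op 25: insert a.com -> 10.0.0.3 (expiry=44+6=50). clock=44
lookup a.com: present, ip=10.0.0.3 expiry=50 > clock=44

Answer: 10.0.0.3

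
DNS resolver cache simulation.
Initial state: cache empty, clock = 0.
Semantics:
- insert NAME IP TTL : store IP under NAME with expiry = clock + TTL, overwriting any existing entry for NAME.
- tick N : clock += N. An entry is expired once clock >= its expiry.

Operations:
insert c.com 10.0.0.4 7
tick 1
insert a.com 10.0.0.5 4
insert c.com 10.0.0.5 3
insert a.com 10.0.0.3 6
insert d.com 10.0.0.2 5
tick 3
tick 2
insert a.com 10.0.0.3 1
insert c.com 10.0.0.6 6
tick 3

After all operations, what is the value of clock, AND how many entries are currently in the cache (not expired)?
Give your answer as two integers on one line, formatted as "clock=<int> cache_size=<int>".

Op 1: insert c.com -> 10.0.0.4 (expiry=0+7=7). clock=0
Op 2: tick 1 -> clock=1.
Op 3: insert a.com -> 10.0.0.5 (expiry=1+4=5). clock=1
Op 4: insert c.com -> 10.0.0.5 (expiry=1+3=4). clock=1
Op 5: insert a.com -> 10.0.0.3 (expiry=1+6=7). clock=1
Op 6: insert d.com -> 10.0.0.2 (expiry=1+5=6). clock=1
Op 7: tick 3 -> clock=4. purged={c.com}
Op 8: tick 2 -> clock=6. purged={d.com}
Op 9: insert a.com -> 10.0.0.3 (expiry=6+1=7). clock=6
Op 10: insert c.com -> 10.0.0.6 (expiry=6+6=12). clock=6
Op 11: tick 3 -> clock=9. purged={a.com}
Final clock = 9
Final cache (unexpired): {c.com} -> size=1

Answer: clock=9 cache_size=1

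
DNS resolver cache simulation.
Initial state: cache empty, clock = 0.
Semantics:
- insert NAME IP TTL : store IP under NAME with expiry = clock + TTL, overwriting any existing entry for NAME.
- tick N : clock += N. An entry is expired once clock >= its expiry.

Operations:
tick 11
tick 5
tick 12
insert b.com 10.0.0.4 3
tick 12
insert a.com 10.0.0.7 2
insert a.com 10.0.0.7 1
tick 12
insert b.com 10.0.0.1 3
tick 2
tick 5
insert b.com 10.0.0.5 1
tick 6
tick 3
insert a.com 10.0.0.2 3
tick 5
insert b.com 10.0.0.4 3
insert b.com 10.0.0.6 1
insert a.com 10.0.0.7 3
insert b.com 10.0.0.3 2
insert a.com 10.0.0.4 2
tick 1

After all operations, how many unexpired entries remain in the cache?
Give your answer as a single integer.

Answer: 2

Derivation:
Op 1: tick 11 -> clock=11.
Op 2: tick 5 -> clock=16.
Op 3: tick 12 -> clock=28.
Op 4: insert b.com -> 10.0.0.4 (expiry=28+3=31). clock=28
Op 5: tick 12 -> clock=40. purged={b.com}
Op 6: insert a.com -> 10.0.0.7 (expiry=40+2=42). clock=40
Op 7: insert a.com -> 10.0.0.7 (expiry=40+1=41). clock=40
Op 8: tick 12 -> clock=52. purged={a.com}
Op 9: insert b.com -> 10.0.0.1 (expiry=52+3=55). clock=52
Op 10: tick 2 -> clock=54.
Op 11: tick 5 -> clock=59. purged={b.com}
Op 12: insert b.com -> 10.0.0.5 (expiry=59+1=60). clock=59
Op 13: tick 6 -> clock=65. purged={b.com}
Op 14: tick 3 -> clock=68.
Op 15: insert a.com -> 10.0.0.2 (expiry=68+3=71). clock=68
Op 16: tick 5 -> clock=73. purged={a.com}
Op 17: insert b.com -> 10.0.0.4 (expiry=73+3=76). clock=73
Op 18: insert b.com -> 10.0.0.6 (expiry=73+1=74). clock=73
Op 19: insert a.com -> 10.0.0.7 (expiry=73+3=76). clock=73
Op 20: insert b.com -> 10.0.0.3 (expiry=73+2=75). clock=73
Op 21: insert a.com -> 10.0.0.4 (expiry=73+2=75). clock=73
Op 22: tick 1 -> clock=74.
Final cache (unexpired): {a.com,b.com} -> size=2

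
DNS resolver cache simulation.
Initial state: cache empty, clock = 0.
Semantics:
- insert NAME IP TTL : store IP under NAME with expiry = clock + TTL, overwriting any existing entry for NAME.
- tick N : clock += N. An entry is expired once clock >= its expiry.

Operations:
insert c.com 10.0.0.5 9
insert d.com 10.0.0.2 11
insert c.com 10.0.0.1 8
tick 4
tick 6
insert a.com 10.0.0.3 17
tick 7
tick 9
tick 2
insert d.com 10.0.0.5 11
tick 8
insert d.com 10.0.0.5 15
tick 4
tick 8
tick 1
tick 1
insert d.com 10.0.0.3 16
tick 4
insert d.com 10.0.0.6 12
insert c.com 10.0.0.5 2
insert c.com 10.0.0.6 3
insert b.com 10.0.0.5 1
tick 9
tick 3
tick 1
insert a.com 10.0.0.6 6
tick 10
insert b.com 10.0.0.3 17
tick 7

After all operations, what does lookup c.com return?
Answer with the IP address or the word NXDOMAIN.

Answer: NXDOMAIN

Derivation:
Op 1: insert c.com -> 10.0.0.5 (expiry=0+9=9). clock=0
Op 2: insert d.com -> 10.0.0.2 (expiry=0+11=11). clock=0
Op 3: insert c.com -> 10.0.0.1 (expiry=0+8=8). clock=0
Op 4: tick 4 -> clock=4.
Op 5: tick 6 -> clock=10. purged={c.com}
Op 6: insert a.com -> 10.0.0.3 (expiry=10+17=27). clock=10
Op 7: tick 7 -> clock=17. purged={d.com}
Op 8: tick 9 -> clock=26.
Op 9: tick 2 -> clock=28. purged={a.com}
Op 10: insert d.com -> 10.0.0.5 (expiry=28+11=39). clock=28
Op 11: tick 8 -> clock=36.
Op 12: insert d.com -> 10.0.0.5 (expiry=36+15=51). clock=36
Op 13: tick 4 -> clock=40.
Op 14: tick 8 -> clock=48.
Op 15: tick 1 -> clock=49.
Op 16: tick 1 -> clock=50.
Op 17: insert d.com -> 10.0.0.3 (expiry=50+16=66). clock=50
Op 18: tick 4 -> clock=54.
Op 19: insert d.com -> 10.0.0.6 (expiry=54+12=66). clock=54
Op 20: insert c.com -> 10.0.0.5 (expiry=54+2=56). clock=54
Op 21: insert c.com -> 10.0.0.6 (expiry=54+3=57). clock=54
Op 22: insert b.com -> 10.0.0.5 (expiry=54+1=55). clock=54
Op 23: tick 9 -> clock=63. purged={b.com,c.com}
Op 24: tick 3 -> clock=66. purged={d.com}
Op 25: tick 1 -> clock=67.
Op 26: insert a.com -> 10.0.0.6 (expiry=67+6=73). clock=67
Op 27: tick 10 -> clock=77. purged={a.com}
Op 28: insert b.com -> 10.0.0.3 (expiry=77+17=94). clock=77
Op 29: tick 7 -> clock=84.
lookup c.com: not in cache (expired or never inserted)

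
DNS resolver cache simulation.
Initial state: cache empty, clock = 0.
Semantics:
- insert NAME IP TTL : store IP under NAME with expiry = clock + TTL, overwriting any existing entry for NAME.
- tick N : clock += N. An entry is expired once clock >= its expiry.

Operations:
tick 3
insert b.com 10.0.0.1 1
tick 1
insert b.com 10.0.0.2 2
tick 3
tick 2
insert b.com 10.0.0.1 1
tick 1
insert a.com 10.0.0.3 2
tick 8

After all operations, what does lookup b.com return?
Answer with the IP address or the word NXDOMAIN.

Answer: NXDOMAIN

Derivation:
Op 1: tick 3 -> clock=3.
Op 2: insert b.com -> 10.0.0.1 (expiry=3+1=4). clock=3
Op 3: tick 1 -> clock=4. purged={b.com}
Op 4: insert b.com -> 10.0.0.2 (expiry=4+2=6). clock=4
Op 5: tick 3 -> clock=7. purged={b.com}
Op 6: tick 2 -> clock=9.
Op 7: insert b.com -> 10.0.0.1 (expiry=9+1=10). clock=9
Op 8: tick 1 -> clock=10. purged={b.com}
Op 9: insert a.com -> 10.0.0.3 (expiry=10+2=12). clock=10
Op 10: tick 8 -> clock=18. purged={a.com}
lookup b.com: not in cache (expired or never inserted)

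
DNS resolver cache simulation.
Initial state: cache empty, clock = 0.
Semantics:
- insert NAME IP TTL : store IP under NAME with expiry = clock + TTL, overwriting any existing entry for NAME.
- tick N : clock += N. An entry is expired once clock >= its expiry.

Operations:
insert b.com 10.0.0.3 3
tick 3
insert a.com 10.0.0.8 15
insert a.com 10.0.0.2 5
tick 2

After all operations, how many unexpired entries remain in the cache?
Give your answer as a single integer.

Answer: 1

Derivation:
Op 1: insert b.com -> 10.0.0.3 (expiry=0+3=3). clock=0
Op 2: tick 3 -> clock=3. purged={b.com}
Op 3: insert a.com -> 10.0.0.8 (expiry=3+15=18). clock=3
Op 4: insert a.com -> 10.0.0.2 (expiry=3+5=8). clock=3
Op 5: tick 2 -> clock=5.
Final cache (unexpired): {a.com} -> size=1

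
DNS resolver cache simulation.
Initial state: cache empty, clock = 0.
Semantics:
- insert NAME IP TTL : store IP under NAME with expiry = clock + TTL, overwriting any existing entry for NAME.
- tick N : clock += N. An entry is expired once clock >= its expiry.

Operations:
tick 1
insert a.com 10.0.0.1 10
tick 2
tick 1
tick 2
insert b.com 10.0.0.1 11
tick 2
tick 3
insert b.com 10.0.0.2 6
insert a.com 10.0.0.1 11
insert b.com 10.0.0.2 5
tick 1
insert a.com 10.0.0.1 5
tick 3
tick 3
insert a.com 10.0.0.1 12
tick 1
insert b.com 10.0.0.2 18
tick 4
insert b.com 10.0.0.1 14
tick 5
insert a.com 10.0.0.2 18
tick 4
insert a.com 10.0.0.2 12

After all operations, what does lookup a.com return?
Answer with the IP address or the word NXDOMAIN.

Answer: 10.0.0.2

Derivation:
Op 1: tick 1 -> clock=1.
Op 2: insert a.com -> 10.0.0.1 (expiry=1+10=11). clock=1
Op 3: tick 2 -> clock=3.
Op 4: tick 1 -> clock=4.
Op 5: tick 2 -> clock=6.
Op 6: insert b.com -> 10.0.0.1 (expiry=6+11=17). clock=6
Op 7: tick 2 -> clock=8.
Op 8: tick 3 -> clock=11. purged={a.com}
Op 9: insert b.com -> 10.0.0.2 (expiry=11+6=17). clock=11
Op 10: insert a.com -> 10.0.0.1 (expiry=11+11=22). clock=11
Op 11: insert b.com -> 10.0.0.2 (expiry=11+5=16). clock=11
Op 12: tick 1 -> clock=12.
Op 13: insert a.com -> 10.0.0.1 (expiry=12+5=17). clock=12
Op 14: tick 3 -> clock=15.
Op 15: tick 3 -> clock=18. purged={a.com,b.com}
Op 16: insert a.com -> 10.0.0.1 (expiry=18+12=30). clock=18
Op 17: tick 1 -> clock=19.
Op 18: insert b.com -> 10.0.0.2 (expiry=19+18=37). clock=19
Op 19: tick 4 -> clock=23.
Op 20: insert b.com -> 10.0.0.1 (expiry=23+14=37). clock=23
Op 21: tick 5 -> clock=28.
Op 22: insert a.com -> 10.0.0.2 (expiry=28+18=46). clock=28
Op 23: tick 4 -> clock=32.
Op 24: insert a.com -> 10.0.0.2 (expiry=32+12=44). clock=32
lookup a.com: present, ip=10.0.0.2 expiry=44 > clock=32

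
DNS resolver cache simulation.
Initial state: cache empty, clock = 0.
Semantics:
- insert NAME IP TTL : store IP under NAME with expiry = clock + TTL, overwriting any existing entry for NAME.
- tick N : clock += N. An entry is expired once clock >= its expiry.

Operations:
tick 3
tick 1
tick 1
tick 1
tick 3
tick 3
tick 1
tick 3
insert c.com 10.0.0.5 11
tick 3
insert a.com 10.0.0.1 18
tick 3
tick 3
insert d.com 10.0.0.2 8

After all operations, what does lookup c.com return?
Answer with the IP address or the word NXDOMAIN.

Op 1: tick 3 -> clock=3.
Op 2: tick 1 -> clock=4.
Op 3: tick 1 -> clock=5.
Op 4: tick 1 -> clock=6.
Op 5: tick 3 -> clock=9.
Op 6: tick 3 -> clock=12.
Op 7: tick 1 -> clock=13.
Op 8: tick 3 -> clock=16.
Op 9: insert c.com -> 10.0.0.5 (expiry=16+11=27). clock=16
Op 10: tick 3 -> clock=19.
Op 11: insert a.com -> 10.0.0.1 (expiry=19+18=37). clock=19
Op 12: tick 3 -> clock=22.
Op 13: tick 3 -> clock=25.
Op 14: insert d.com -> 10.0.0.2 (expiry=25+8=33). clock=25
lookup c.com: present, ip=10.0.0.5 expiry=27 > clock=25

Answer: 10.0.0.5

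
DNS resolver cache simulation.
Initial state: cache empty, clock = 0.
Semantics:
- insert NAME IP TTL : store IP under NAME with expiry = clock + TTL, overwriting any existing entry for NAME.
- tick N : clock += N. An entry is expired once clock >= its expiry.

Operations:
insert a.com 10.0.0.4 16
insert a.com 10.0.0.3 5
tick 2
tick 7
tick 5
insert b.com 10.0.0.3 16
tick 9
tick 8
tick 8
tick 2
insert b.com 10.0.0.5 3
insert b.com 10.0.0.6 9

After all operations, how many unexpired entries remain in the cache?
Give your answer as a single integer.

Op 1: insert a.com -> 10.0.0.4 (expiry=0+16=16). clock=0
Op 2: insert a.com -> 10.0.0.3 (expiry=0+5=5). clock=0
Op 3: tick 2 -> clock=2.
Op 4: tick 7 -> clock=9. purged={a.com}
Op 5: tick 5 -> clock=14.
Op 6: insert b.com -> 10.0.0.3 (expiry=14+16=30). clock=14
Op 7: tick 9 -> clock=23.
Op 8: tick 8 -> clock=31. purged={b.com}
Op 9: tick 8 -> clock=39.
Op 10: tick 2 -> clock=41.
Op 11: insert b.com -> 10.0.0.5 (expiry=41+3=44). clock=41
Op 12: insert b.com -> 10.0.0.6 (expiry=41+9=50). clock=41
Final cache (unexpired): {b.com} -> size=1

Answer: 1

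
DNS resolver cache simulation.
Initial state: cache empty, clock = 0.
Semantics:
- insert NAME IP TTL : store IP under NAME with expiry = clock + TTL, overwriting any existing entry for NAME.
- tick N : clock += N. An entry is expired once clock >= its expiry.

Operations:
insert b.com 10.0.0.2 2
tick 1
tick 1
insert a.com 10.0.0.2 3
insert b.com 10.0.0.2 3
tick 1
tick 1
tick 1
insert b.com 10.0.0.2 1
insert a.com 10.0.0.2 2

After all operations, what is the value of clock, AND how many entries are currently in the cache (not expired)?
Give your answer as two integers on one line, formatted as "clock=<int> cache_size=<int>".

Op 1: insert b.com -> 10.0.0.2 (expiry=0+2=2). clock=0
Op 2: tick 1 -> clock=1.
Op 3: tick 1 -> clock=2. purged={b.com}
Op 4: insert a.com -> 10.0.0.2 (expiry=2+3=5). clock=2
Op 5: insert b.com -> 10.0.0.2 (expiry=2+3=5). clock=2
Op 6: tick 1 -> clock=3.
Op 7: tick 1 -> clock=4.
Op 8: tick 1 -> clock=5. purged={a.com,b.com}
Op 9: insert b.com -> 10.0.0.2 (expiry=5+1=6). clock=5
Op 10: insert a.com -> 10.0.0.2 (expiry=5+2=7). clock=5
Final clock = 5
Final cache (unexpired): {a.com,b.com} -> size=2

Answer: clock=5 cache_size=2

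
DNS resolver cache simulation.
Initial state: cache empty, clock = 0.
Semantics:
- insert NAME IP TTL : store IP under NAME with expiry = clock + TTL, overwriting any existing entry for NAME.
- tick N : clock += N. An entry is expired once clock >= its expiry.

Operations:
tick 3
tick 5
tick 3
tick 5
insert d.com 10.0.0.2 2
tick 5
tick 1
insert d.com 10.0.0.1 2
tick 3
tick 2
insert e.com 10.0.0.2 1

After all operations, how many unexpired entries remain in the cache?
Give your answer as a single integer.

Op 1: tick 3 -> clock=3.
Op 2: tick 5 -> clock=8.
Op 3: tick 3 -> clock=11.
Op 4: tick 5 -> clock=16.
Op 5: insert d.com -> 10.0.0.2 (expiry=16+2=18). clock=16
Op 6: tick 5 -> clock=21. purged={d.com}
Op 7: tick 1 -> clock=22.
Op 8: insert d.com -> 10.0.0.1 (expiry=22+2=24). clock=22
Op 9: tick 3 -> clock=25. purged={d.com}
Op 10: tick 2 -> clock=27.
Op 11: insert e.com -> 10.0.0.2 (expiry=27+1=28). clock=27
Final cache (unexpired): {e.com} -> size=1

Answer: 1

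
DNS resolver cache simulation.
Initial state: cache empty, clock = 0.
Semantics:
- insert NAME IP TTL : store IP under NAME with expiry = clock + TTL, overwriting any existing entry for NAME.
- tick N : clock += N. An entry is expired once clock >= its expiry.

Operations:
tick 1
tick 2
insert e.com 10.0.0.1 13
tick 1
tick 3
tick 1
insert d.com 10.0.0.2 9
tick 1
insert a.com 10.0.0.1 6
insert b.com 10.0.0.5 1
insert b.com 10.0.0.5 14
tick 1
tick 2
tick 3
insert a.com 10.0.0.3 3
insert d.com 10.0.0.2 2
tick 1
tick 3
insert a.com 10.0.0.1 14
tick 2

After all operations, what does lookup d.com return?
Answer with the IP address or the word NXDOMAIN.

Answer: NXDOMAIN

Derivation:
Op 1: tick 1 -> clock=1.
Op 2: tick 2 -> clock=3.
Op 3: insert e.com -> 10.0.0.1 (expiry=3+13=16). clock=3
Op 4: tick 1 -> clock=4.
Op 5: tick 3 -> clock=7.
Op 6: tick 1 -> clock=8.
Op 7: insert d.com -> 10.0.0.2 (expiry=8+9=17). clock=8
Op 8: tick 1 -> clock=9.
Op 9: insert a.com -> 10.0.0.1 (expiry=9+6=15). clock=9
Op 10: insert b.com -> 10.0.0.5 (expiry=9+1=10). clock=9
Op 11: insert b.com -> 10.0.0.5 (expiry=9+14=23). clock=9
Op 12: tick 1 -> clock=10.
Op 13: tick 2 -> clock=12.
Op 14: tick 3 -> clock=15. purged={a.com}
Op 15: insert a.com -> 10.0.0.3 (expiry=15+3=18). clock=15
Op 16: insert d.com -> 10.0.0.2 (expiry=15+2=17). clock=15
Op 17: tick 1 -> clock=16. purged={e.com}
Op 18: tick 3 -> clock=19. purged={a.com,d.com}
Op 19: insert a.com -> 10.0.0.1 (expiry=19+14=33). clock=19
Op 20: tick 2 -> clock=21.
lookup d.com: not in cache (expired or never inserted)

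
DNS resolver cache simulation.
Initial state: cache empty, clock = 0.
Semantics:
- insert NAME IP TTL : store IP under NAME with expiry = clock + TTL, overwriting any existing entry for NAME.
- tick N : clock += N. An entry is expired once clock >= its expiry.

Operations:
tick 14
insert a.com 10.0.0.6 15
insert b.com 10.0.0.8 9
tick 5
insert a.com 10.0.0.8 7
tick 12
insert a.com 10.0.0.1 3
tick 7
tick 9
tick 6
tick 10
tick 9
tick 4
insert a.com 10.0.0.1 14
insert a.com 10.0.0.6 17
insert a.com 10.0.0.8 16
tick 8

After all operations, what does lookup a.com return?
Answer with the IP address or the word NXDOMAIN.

Answer: 10.0.0.8

Derivation:
Op 1: tick 14 -> clock=14.
Op 2: insert a.com -> 10.0.0.6 (expiry=14+15=29). clock=14
Op 3: insert b.com -> 10.0.0.8 (expiry=14+9=23). clock=14
Op 4: tick 5 -> clock=19.
Op 5: insert a.com -> 10.0.0.8 (expiry=19+7=26). clock=19
Op 6: tick 12 -> clock=31. purged={a.com,b.com}
Op 7: insert a.com -> 10.0.0.1 (expiry=31+3=34). clock=31
Op 8: tick 7 -> clock=38. purged={a.com}
Op 9: tick 9 -> clock=47.
Op 10: tick 6 -> clock=53.
Op 11: tick 10 -> clock=63.
Op 12: tick 9 -> clock=72.
Op 13: tick 4 -> clock=76.
Op 14: insert a.com -> 10.0.0.1 (expiry=76+14=90). clock=76
Op 15: insert a.com -> 10.0.0.6 (expiry=76+17=93). clock=76
Op 16: insert a.com -> 10.0.0.8 (expiry=76+16=92). clock=76
Op 17: tick 8 -> clock=84.
lookup a.com: present, ip=10.0.0.8 expiry=92 > clock=84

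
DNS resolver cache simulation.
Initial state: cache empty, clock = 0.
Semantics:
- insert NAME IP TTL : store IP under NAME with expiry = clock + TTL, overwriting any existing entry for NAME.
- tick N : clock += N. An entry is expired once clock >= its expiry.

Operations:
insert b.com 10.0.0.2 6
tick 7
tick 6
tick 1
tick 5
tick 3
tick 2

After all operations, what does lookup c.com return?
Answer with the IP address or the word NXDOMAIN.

Answer: NXDOMAIN

Derivation:
Op 1: insert b.com -> 10.0.0.2 (expiry=0+6=6). clock=0
Op 2: tick 7 -> clock=7. purged={b.com}
Op 3: tick 6 -> clock=13.
Op 4: tick 1 -> clock=14.
Op 5: tick 5 -> clock=19.
Op 6: tick 3 -> clock=22.
Op 7: tick 2 -> clock=24.
lookup c.com: not in cache (expired or never inserted)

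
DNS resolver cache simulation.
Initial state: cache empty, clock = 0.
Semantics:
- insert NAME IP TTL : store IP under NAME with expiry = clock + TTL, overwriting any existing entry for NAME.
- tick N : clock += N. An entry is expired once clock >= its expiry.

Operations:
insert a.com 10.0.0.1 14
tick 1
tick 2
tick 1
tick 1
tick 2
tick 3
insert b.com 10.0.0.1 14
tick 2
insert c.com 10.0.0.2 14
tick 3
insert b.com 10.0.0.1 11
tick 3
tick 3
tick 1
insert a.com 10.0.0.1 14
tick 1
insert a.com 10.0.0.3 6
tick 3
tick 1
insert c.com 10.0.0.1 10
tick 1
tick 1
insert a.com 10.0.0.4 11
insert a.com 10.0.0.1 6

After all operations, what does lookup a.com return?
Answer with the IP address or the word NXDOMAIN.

Answer: 10.0.0.1

Derivation:
Op 1: insert a.com -> 10.0.0.1 (expiry=0+14=14). clock=0
Op 2: tick 1 -> clock=1.
Op 3: tick 2 -> clock=3.
Op 4: tick 1 -> clock=4.
Op 5: tick 1 -> clock=5.
Op 6: tick 2 -> clock=7.
Op 7: tick 3 -> clock=10.
Op 8: insert b.com -> 10.0.0.1 (expiry=10+14=24). clock=10
Op 9: tick 2 -> clock=12.
Op 10: insert c.com -> 10.0.0.2 (expiry=12+14=26). clock=12
Op 11: tick 3 -> clock=15. purged={a.com}
Op 12: insert b.com -> 10.0.0.1 (expiry=15+11=26). clock=15
Op 13: tick 3 -> clock=18.
Op 14: tick 3 -> clock=21.
Op 15: tick 1 -> clock=22.
Op 16: insert a.com -> 10.0.0.1 (expiry=22+14=36). clock=22
Op 17: tick 1 -> clock=23.
Op 18: insert a.com -> 10.0.0.3 (expiry=23+6=29). clock=23
Op 19: tick 3 -> clock=26. purged={b.com,c.com}
Op 20: tick 1 -> clock=27.
Op 21: insert c.com -> 10.0.0.1 (expiry=27+10=37). clock=27
Op 22: tick 1 -> clock=28.
Op 23: tick 1 -> clock=29. purged={a.com}
Op 24: insert a.com -> 10.0.0.4 (expiry=29+11=40). clock=29
Op 25: insert a.com -> 10.0.0.1 (expiry=29+6=35). clock=29
lookup a.com: present, ip=10.0.0.1 expiry=35 > clock=29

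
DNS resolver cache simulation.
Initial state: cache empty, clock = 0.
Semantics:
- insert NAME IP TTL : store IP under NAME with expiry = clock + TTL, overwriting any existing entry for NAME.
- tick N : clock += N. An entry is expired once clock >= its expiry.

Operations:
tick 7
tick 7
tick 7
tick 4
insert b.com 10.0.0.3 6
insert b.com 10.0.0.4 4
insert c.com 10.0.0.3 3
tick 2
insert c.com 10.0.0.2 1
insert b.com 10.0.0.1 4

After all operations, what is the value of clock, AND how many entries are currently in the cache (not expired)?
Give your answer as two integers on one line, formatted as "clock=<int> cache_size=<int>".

Op 1: tick 7 -> clock=7.
Op 2: tick 7 -> clock=14.
Op 3: tick 7 -> clock=21.
Op 4: tick 4 -> clock=25.
Op 5: insert b.com -> 10.0.0.3 (expiry=25+6=31). clock=25
Op 6: insert b.com -> 10.0.0.4 (expiry=25+4=29). clock=25
Op 7: insert c.com -> 10.0.0.3 (expiry=25+3=28). clock=25
Op 8: tick 2 -> clock=27.
Op 9: insert c.com -> 10.0.0.2 (expiry=27+1=28). clock=27
Op 10: insert b.com -> 10.0.0.1 (expiry=27+4=31). clock=27
Final clock = 27
Final cache (unexpired): {b.com,c.com} -> size=2

Answer: clock=27 cache_size=2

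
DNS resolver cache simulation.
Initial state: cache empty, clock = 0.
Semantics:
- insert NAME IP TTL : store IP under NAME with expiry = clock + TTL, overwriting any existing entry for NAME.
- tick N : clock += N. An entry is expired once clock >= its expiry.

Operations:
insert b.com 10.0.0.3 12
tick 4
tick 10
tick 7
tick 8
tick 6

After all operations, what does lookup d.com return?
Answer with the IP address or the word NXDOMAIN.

Op 1: insert b.com -> 10.0.0.3 (expiry=0+12=12). clock=0
Op 2: tick 4 -> clock=4.
Op 3: tick 10 -> clock=14. purged={b.com}
Op 4: tick 7 -> clock=21.
Op 5: tick 8 -> clock=29.
Op 6: tick 6 -> clock=35.
lookup d.com: not in cache (expired or never inserted)

Answer: NXDOMAIN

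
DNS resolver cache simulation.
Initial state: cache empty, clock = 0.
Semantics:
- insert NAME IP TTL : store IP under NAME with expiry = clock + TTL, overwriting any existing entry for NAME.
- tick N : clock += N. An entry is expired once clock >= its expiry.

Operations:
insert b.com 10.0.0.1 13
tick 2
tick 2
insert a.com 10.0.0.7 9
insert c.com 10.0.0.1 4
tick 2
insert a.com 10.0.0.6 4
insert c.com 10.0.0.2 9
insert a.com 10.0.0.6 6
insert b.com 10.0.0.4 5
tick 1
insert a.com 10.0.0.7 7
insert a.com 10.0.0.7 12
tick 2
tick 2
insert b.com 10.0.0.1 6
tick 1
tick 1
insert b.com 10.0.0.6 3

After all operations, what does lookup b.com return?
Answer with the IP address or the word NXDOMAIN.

Answer: 10.0.0.6

Derivation:
Op 1: insert b.com -> 10.0.0.1 (expiry=0+13=13). clock=0
Op 2: tick 2 -> clock=2.
Op 3: tick 2 -> clock=4.
Op 4: insert a.com -> 10.0.0.7 (expiry=4+9=13). clock=4
Op 5: insert c.com -> 10.0.0.1 (expiry=4+4=8). clock=4
Op 6: tick 2 -> clock=6.
Op 7: insert a.com -> 10.0.0.6 (expiry=6+4=10). clock=6
Op 8: insert c.com -> 10.0.0.2 (expiry=6+9=15). clock=6
Op 9: insert a.com -> 10.0.0.6 (expiry=6+6=12). clock=6
Op 10: insert b.com -> 10.0.0.4 (expiry=6+5=11). clock=6
Op 11: tick 1 -> clock=7.
Op 12: insert a.com -> 10.0.0.7 (expiry=7+7=14). clock=7
Op 13: insert a.com -> 10.0.0.7 (expiry=7+12=19). clock=7
Op 14: tick 2 -> clock=9.
Op 15: tick 2 -> clock=11. purged={b.com}
Op 16: insert b.com -> 10.0.0.1 (expiry=11+6=17). clock=11
Op 17: tick 1 -> clock=12.
Op 18: tick 1 -> clock=13.
Op 19: insert b.com -> 10.0.0.6 (expiry=13+3=16). clock=13
lookup b.com: present, ip=10.0.0.6 expiry=16 > clock=13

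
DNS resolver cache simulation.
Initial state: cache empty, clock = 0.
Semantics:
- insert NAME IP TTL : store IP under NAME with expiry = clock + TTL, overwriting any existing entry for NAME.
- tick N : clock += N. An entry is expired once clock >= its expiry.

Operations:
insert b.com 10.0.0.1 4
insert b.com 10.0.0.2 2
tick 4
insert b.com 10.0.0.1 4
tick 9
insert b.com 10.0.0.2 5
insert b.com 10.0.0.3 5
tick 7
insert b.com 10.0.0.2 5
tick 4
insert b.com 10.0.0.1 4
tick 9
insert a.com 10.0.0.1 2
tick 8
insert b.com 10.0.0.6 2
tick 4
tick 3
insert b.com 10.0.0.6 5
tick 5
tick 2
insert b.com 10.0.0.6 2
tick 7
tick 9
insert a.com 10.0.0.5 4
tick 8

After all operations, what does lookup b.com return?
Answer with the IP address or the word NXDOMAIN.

Answer: NXDOMAIN

Derivation:
Op 1: insert b.com -> 10.0.0.1 (expiry=0+4=4). clock=0
Op 2: insert b.com -> 10.0.0.2 (expiry=0+2=2). clock=0
Op 3: tick 4 -> clock=4. purged={b.com}
Op 4: insert b.com -> 10.0.0.1 (expiry=4+4=8). clock=4
Op 5: tick 9 -> clock=13. purged={b.com}
Op 6: insert b.com -> 10.0.0.2 (expiry=13+5=18). clock=13
Op 7: insert b.com -> 10.0.0.3 (expiry=13+5=18). clock=13
Op 8: tick 7 -> clock=20. purged={b.com}
Op 9: insert b.com -> 10.0.0.2 (expiry=20+5=25). clock=20
Op 10: tick 4 -> clock=24.
Op 11: insert b.com -> 10.0.0.1 (expiry=24+4=28). clock=24
Op 12: tick 9 -> clock=33. purged={b.com}
Op 13: insert a.com -> 10.0.0.1 (expiry=33+2=35). clock=33
Op 14: tick 8 -> clock=41. purged={a.com}
Op 15: insert b.com -> 10.0.0.6 (expiry=41+2=43). clock=41
Op 16: tick 4 -> clock=45. purged={b.com}
Op 17: tick 3 -> clock=48.
Op 18: insert b.com -> 10.0.0.6 (expiry=48+5=53). clock=48
Op 19: tick 5 -> clock=53. purged={b.com}
Op 20: tick 2 -> clock=55.
Op 21: insert b.com -> 10.0.0.6 (expiry=55+2=57). clock=55
Op 22: tick 7 -> clock=62. purged={b.com}
Op 23: tick 9 -> clock=71.
Op 24: insert a.com -> 10.0.0.5 (expiry=71+4=75). clock=71
Op 25: tick 8 -> clock=79. purged={a.com}
lookup b.com: not in cache (expired or never inserted)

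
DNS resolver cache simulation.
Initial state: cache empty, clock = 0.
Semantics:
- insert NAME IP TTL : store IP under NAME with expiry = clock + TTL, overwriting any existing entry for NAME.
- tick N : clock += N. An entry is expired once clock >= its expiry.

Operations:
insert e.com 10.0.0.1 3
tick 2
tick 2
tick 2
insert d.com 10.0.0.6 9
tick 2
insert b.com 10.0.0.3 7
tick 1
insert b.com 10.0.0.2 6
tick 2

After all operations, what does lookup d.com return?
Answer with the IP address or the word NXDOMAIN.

Answer: 10.0.0.6

Derivation:
Op 1: insert e.com -> 10.0.0.1 (expiry=0+3=3). clock=0
Op 2: tick 2 -> clock=2.
Op 3: tick 2 -> clock=4. purged={e.com}
Op 4: tick 2 -> clock=6.
Op 5: insert d.com -> 10.0.0.6 (expiry=6+9=15). clock=6
Op 6: tick 2 -> clock=8.
Op 7: insert b.com -> 10.0.0.3 (expiry=8+7=15). clock=8
Op 8: tick 1 -> clock=9.
Op 9: insert b.com -> 10.0.0.2 (expiry=9+6=15). clock=9
Op 10: tick 2 -> clock=11.
lookup d.com: present, ip=10.0.0.6 expiry=15 > clock=11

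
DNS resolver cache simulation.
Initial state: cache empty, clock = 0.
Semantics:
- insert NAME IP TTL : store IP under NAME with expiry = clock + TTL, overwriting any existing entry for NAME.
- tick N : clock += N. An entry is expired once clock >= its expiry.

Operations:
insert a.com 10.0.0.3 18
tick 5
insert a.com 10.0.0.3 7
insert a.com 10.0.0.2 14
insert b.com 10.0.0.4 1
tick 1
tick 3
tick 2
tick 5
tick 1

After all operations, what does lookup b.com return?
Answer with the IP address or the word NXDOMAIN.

Answer: NXDOMAIN

Derivation:
Op 1: insert a.com -> 10.0.0.3 (expiry=0+18=18). clock=0
Op 2: tick 5 -> clock=5.
Op 3: insert a.com -> 10.0.0.3 (expiry=5+7=12). clock=5
Op 4: insert a.com -> 10.0.0.2 (expiry=5+14=19). clock=5
Op 5: insert b.com -> 10.0.0.4 (expiry=5+1=6). clock=5
Op 6: tick 1 -> clock=6. purged={b.com}
Op 7: tick 3 -> clock=9.
Op 8: tick 2 -> clock=11.
Op 9: tick 5 -> clock=16.
Op 10: tick 1 -> clock=17.
lookup b.com: not in cache (expired or never inserted)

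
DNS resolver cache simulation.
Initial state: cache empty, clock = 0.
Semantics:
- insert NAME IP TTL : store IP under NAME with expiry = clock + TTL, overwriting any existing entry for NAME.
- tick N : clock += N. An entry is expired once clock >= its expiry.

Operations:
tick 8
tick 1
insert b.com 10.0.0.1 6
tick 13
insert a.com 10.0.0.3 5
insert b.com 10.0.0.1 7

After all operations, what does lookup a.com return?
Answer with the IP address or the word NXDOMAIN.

Answer: 10.0.0.3

Derivation:
Op 1: tick 8 -> clock=8.
Op 2: tick 1 -> clock=9.
Op 3: insert b.com -> 10.0.0.1 (expiry=9+6=15). clock=9
Op 4: tick 13 -> clock=22. purged={b.com}
Op 5: insert a.com -> 10.0.0.3 (expiry=22+5=27). clock=22
Op 6: insert b.com -> 10.0.0.1 (expiry=22+7=29). clock=22
lookup a.com: present, ip=10.0.0.3 expiry=27 > clock=22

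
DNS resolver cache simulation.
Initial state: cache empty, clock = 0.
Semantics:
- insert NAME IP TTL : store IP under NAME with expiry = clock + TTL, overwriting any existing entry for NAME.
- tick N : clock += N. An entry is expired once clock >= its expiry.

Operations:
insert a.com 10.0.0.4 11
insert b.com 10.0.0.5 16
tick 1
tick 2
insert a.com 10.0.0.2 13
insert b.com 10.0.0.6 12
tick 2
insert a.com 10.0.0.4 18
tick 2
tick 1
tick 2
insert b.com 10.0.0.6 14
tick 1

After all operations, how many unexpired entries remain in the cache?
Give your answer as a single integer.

Op 1: insert a.com -> 10.0.0.4 (expiry=0+11=11). clock=0
Op 2: insert b.com -> 10.0.0.5 (expiry=0+16=16). clock=0
Op 3: tick 1 -> clock=1.
Op 4: tick 2 -> clock=3.
Op 5: insert a.com -> 10.0.0.2 (expiry=3+13=16). clock=3
Op 6: insert b.com -> 10.0.0.6 (expiry=3+12=15). clock=3
Op 7: tick 2 -> clock=5.
Op 8: insert a.com -> 10.0.0.4 (expiry=5+18=23). clock=5
Op 9: tick 2 -> clock=7.
Op 10: tick 1 -> clock=8.
Op 11: tick 2 -> clock=10.
Op 12: insert b.com -> 10.0.0.6 (expiry=10+14=24). clock=10
Op 13: tick 1 -> clock=11.
Final cache (unexpired): {a.com,b.com} -> size=2

Answer: 2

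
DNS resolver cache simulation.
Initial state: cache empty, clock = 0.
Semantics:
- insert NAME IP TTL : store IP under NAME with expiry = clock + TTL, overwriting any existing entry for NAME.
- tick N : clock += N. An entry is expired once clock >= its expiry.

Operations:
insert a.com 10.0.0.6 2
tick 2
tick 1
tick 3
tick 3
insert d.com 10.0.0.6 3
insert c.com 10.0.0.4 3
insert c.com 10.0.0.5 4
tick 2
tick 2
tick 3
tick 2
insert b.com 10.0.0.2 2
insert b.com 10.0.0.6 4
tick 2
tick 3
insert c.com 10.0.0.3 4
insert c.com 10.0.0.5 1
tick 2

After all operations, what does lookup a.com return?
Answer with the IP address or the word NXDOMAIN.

Answer: NXDOMAIN

Derivation:
Op 1: insert a.com -> 10.0.0.6 (expiry=0+2=2). clock=0
Op 2: tick 2 -> clock=2. purged={a.com}
Op 3: tick 1 -> clock=3.
Op 4: tick 3 -> clock=6.
Op 5: tick 3 -> clock=9.
Op 6: insert d.com -> 10.0.0.6 (expiry=9+3=12). clock=9
Op 7: insert c.com -> 10.0.0.4 (expiry=9+3=12). clock=9
Op 8: insert c.com -> 10.0.0.5 (expiry=9+4=13). clock=9
Op 9: tick 2 -> clock=11.
Op 10: tick 2 -> clock=13. purged={c.com,d.com}
Op 11: tick 3 -> clock=16.
Op 12: tick 2 -> clock=18.
Op 13: insert b.com -> 10.0.0.2 (expiry=18+2=20). clock=18
Op 14: insert b.com -> 10.0.0.6 (expiry=18+4=22). clock=18
Op 15: tick 2 -> clock=20.
Op 16: tick 3 -> clock=23. purged={b.com}
Op 17: insert c.com -> 10.0.0.3 (expiry=23+4=27). clock=23
Op 18: insert c.com -> 10.0.0.5 (expiry=23+1=24). clock=23
Op 19: tick 2 -> clock=25. purged={c.com}
lookup a.com: not in cache (expired or never inserted)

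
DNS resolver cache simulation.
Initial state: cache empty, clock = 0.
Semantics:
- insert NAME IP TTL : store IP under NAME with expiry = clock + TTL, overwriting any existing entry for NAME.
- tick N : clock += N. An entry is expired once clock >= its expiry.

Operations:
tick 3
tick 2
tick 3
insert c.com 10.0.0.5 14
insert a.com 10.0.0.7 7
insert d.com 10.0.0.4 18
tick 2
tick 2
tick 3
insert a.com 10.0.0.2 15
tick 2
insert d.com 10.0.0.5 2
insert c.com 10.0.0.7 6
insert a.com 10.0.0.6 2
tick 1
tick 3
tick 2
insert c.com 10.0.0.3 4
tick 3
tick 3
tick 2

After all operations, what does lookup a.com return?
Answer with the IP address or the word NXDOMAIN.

Op 1: tick 3 -> clock=3.
Op 2: tick 2 -> clock=5.
Op 3: tick 3 -> clock=8.
Op 4: insert c.com -> 10.0.0.5 (expiry=8+14=22). clock=8
Op 5: insert a.com -> 10.0.0.7 (expiry=8+7=15). clock=8
Op 6: insert d.com -> 10.0.0.4 (expiry=8+18=26). clock=8
Op 7: tick 2 -> clock=10.
Op 8: tick 2 -> clock=12.
Op 9: tick 3 -> clock=15. purged={a.com}
Op 10: insert a.com -> 10.0.0.2 (expiry=15+15=30). clock=15
Op 11: tick 2 -> clock=17.
Op 12: insert d.com -> 10.0.0.5 (expiry=17+2=19). clock=17
Op 13: insert c.com -> 10.0.0.7 (expiry=17+6=23). clock=17
Op 14: insert a.com -> 10.0.0.6 (expiry=17+2=19). clock=17
Op 15: tick 1 -> clock=18.
Op 16: tick 3 -> clock=21. purged={a.com,d.com}
Op 17: tick 2 -> clock=23. purged={c.com}
Op 18: insert c.com -> 10.0.0.3 (expiry=23+4=27). clock=23
Op 19: tick 3 -> clock=26.
Op 20: tick 3 -> clock=29. purged={c.com}
Op 21: tick 2 -> clock=31.
lookup a.com: not in cache (expired or never inserted)

Answer: NXDOMAIN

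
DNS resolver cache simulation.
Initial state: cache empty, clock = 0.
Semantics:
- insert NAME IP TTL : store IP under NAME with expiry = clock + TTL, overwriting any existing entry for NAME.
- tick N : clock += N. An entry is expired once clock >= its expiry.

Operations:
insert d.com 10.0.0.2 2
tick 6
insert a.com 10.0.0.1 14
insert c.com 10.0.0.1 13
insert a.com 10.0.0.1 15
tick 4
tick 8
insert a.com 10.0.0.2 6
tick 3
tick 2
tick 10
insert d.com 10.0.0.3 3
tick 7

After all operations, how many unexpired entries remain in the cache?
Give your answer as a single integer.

Answer: 0

Derivation:
Op 1: insert d.com -> 10.0.0.2 (expiry=0+2=2). clock=0
Op 2: tick 6 -> clock=6. purged={d.com}
Op 3: insert a.com -> 10.0.0.1 (expiry=6+14=20). clock=6
Op 4: insert c.com -> 10.0.0.1 (expiry=6+13=19). clock=6
Op 5: insert a.com -> 10.0.0.1 (expiry=6+15=21). clock=6
Op 6: tick 4 -> clock=10.
Op 7: tick 8 -> clock=18.
Op 8: insert a.com -> 10.0.0.2 (expiry=18+6=24). clock=18
Op 9: tick 3 -> clock=21. purged={c.com}
Op 10: tick 2 -> clock=23.
Op 11: tick 10 -> clock=33. purged={a.com}
Op 12: insert d.com -> 10.0.0.3 (expiry=33+3=36). clock=33
Op 13: tick 7 -> clock=40. purged={d.com}
Final cache (unexpired): {} -> size=0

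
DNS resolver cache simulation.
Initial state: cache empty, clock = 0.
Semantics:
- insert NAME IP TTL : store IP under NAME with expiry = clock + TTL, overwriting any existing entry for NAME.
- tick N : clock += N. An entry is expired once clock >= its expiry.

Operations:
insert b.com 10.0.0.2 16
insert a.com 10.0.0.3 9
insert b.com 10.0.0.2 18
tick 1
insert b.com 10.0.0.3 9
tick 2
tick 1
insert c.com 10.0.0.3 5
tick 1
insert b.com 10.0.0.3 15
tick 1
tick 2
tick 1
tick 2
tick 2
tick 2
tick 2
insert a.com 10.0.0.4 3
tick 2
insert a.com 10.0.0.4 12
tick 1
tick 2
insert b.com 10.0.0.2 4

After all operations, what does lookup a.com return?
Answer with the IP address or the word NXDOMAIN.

Answer: 10.0.0.4

Derivation:
Op 1: insert b.com -> 10.0.0.2 (expiry=0+16=16). clock=0
Op 2: insert a.com -> 10.0.0.3 (expiry=0+9=9). clock=0
Op 3: insert b.com -> 10.0.0.2 (expiry=0+18=18). clock=0
Op 4: tick 1 -> clock=1.
Op 5: insert b.com -> 10.0.0.3 (expiry=1+9=10). clock=1
Op 6: tick 2 -> clock=3.
Op 7: tick 1 -> clock=4.
Op 8: insert c.com -> 10.0.0.3 (expiry=4+5=9). clock=4
Op 9: tick 1 -> clock=5.
Op 10: insert b.com -> 10.0.0.3 (expiry=5+15=20). clock=5
Op 11: tick 1 -> clock=6.
Op 12: tick 2 -> clock=8.
Op 13: tick 1 -> clock=9. purged={a.com,c.com}
Op 14: tick 2 -> clock=11.
Op 15: tick 2 -> clock=13.
Op 16: tick 2 -> clock=15.
Op 17: tick 2 -> clock=17.
Op 18: insert a.com -> 10.0.0.4 (expiry=17+3=20). clock=17
Op 19: tick 2 -> clock=19.
Op 20: insert a.com -> 10.0.0.4 (expiry=19+12=31). clock=19
Op 21: tick 1 -> clock=20. purged={b.com}
Op 22: tick 2 -> clock=22.
Op 23: insert b.com -> 10.0.0.2 (expiry=22+4=26). clock=22
lookup a.com: present, ip=10.0.0.4 expiry=31 > clock=22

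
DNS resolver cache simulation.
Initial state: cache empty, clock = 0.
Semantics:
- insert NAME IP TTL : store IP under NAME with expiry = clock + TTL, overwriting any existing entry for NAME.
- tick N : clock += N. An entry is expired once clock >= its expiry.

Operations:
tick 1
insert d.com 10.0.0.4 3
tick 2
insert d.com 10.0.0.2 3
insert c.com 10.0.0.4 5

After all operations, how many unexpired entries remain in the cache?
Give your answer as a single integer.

Op 1: tick 1 -> clock=1.
Op 2: insert d.com -> 10.0.0.4 (expiry=1+3=4). clock=1
Op 3: tick 2 -> clock=3.
Op 4: insert d.com -> 10.0.0.2 (expiry=3+3=6). clock=3
Op 5: insert c.com -> 10.0.0.4 (expiry=3+5=8). clock=3
Final cache (unexpired): {c.com,d.com} -> size=2

Answer: 2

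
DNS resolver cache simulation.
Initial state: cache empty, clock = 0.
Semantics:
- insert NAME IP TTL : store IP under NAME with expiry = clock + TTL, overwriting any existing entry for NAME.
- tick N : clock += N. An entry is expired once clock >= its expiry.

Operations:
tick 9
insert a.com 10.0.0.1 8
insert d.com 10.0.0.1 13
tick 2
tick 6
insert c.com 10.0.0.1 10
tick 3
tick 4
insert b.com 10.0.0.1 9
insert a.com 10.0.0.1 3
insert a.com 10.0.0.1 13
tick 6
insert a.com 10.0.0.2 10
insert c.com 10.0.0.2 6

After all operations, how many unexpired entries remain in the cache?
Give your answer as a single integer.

Op 1: tick 9 -> clock=9.
Op 2: insert a.com -> 10.0.0.1 (expiry=9+8=17). clock=9
Op 3: insert d.com -> 10.0.0.1 (expiry=9+13=22). clock=9
Op 4: tick 2 -> clock=11.
Op 5: tick 6 -> clock=17. purged={a.com}
Op 6: insert c.com -> 10.0.0.1 (expiry=17+10=27). clock=17
Op 7: tick 3 -> clock=20.
Op 8: tick 4 -> clock=24. purged={d.com}
Op 9: insert b.com -> 10.0.0.1 (expiry=24+9=33). clock=24
Op 10: insert a.com -> 10.0.0.1 (expiry=24+3=27). clock=24
Op 11: insert a.com -> 10.0.0.1 (expiry=24+13=37). clock=24
Op 12: tick 6 -> clock=30. purged={c.com}
Op 13: insert a.com -> 10.0.0.2 (expiry=30+10=40). clock=30
Op 14: insert c.com -> 10.0.0.2 (expiry=30+6=36). clock=30
Final cache (unexpired): {a.com,b.com,c.com} -> size=3

Answer: 3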